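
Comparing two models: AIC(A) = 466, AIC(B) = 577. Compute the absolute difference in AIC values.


Compute |466 - 577| = 111.
Model A has the smaller AIC.

111


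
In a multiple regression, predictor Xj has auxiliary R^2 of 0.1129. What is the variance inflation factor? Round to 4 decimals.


Denominator: 1 - 0.1129 = 0.8871.
VIF = 1 / 0.8871 = 1.1273.

1.1273


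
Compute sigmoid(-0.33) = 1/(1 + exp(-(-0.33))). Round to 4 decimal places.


First, exp(0.3300) = 1.3910.
Then sigma(z) = 1/(1 + 1.3910) = 0.4182.

0.4182


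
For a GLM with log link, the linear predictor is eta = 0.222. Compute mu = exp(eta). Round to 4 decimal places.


mu = exp(eta) = exp(0.222).
= 1.2486.

1.2486


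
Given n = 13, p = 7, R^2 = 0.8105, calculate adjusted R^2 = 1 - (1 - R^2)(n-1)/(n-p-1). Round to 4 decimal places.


Adjusted R^2 = 1 - (1 - R^2) * (n-1)/(n-p-1).
(1 - R^2) = 0.1895.
(n-1)/(n-p-1) = 12/5.
(1 - R^2) * (n-1) = 0.1895 * 12 = 2.2740.
Divide by (n-p-1): 2.2740 / 5 = 0.4548.
Adj R^2 = 1 - 0.4548 = 0.5452.

0.5452


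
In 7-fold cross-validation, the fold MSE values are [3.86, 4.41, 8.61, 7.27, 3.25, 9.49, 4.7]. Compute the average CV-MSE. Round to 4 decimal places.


Add all fold MSEs: 41.5900.
Divide by k = 7: 41.5900/7 = 5.9414.

5.9414


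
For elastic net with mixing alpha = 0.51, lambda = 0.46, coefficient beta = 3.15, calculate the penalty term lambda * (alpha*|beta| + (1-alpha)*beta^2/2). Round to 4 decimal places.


Compute:
L1 = 0.51 * 3.15 = 1.6065.
L2 = 0.49 * 3.15^2 / 2 = 2.4310.
Penalty = 0.46 * (1.6065 + 2.4310) = 1.8573.

1.8573


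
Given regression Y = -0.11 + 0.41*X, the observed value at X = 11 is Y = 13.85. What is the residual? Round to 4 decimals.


Predicted = -0.11 + 0.41 * 11 = 4.4000.
Residual = 13.85 - 4.4000 = 9.4500.

9.4500


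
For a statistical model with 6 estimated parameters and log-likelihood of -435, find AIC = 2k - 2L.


AIC = 2k - 2*loglik = 2(6) - 2(-435).
= 12 + 870 = 882.

882


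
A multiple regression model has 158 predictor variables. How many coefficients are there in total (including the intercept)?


Each predictor gets one coefficient, plus one intercept.
Total parameters = 158 + 1 = 159.

159


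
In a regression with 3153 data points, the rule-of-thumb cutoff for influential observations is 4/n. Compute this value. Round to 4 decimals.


The threshold is 4/n.
4/3153 = 0.0013.

0.0013


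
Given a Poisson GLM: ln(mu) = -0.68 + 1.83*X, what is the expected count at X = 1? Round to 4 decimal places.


eta = -0.68 + 1.83 * 1 = 1.1500.
mu = exp(1.1500) = 3.1582.

3.1582


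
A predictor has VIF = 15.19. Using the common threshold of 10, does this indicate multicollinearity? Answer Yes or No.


Check: VIF = 15.19 vs threshold = 10.
Since 15.19 >= 10, the answer is Yes.

Yes


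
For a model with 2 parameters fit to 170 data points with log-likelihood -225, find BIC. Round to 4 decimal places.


Compute k*ln(n) = 2*ln(170) = 2*5.135798 = 10.271596.
Then -2*loglik = 450.
BIC = 10.271596 + 450 = 460.271596, which rounds to 460.2716.

460.2716


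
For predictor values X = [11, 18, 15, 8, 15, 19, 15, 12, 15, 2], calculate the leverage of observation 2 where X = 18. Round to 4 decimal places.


Compute xbar = 13.0000 with n = 10 observations.
SXX = 228.0000.
Leverage = 1/10 + (18 - 13.0000)^2/228.0000 = 0.2096.

0.2096


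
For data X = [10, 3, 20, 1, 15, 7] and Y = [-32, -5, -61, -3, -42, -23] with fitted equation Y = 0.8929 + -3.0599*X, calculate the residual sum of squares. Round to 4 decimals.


For each point, residual = actual - predicted.
Residuals: [-2.2939, 3.2868, -0.6949, -0.8330, 3.0056, -2.4736].
Sum of squared residuals = 32.3941.

32.3941


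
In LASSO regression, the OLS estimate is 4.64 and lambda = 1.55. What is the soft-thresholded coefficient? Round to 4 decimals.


Absolute value: |4.64| = 4.64.
Compare to lambda = 1.55.
Since |beta| > lambda, coefficient = sign(beta)*(|beta| - lambda) = 3.0900.

3.0900


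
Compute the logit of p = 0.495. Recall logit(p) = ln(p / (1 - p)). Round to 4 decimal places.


Compute the odds: 0.495/0.505 = 0.9802.
Take the natural log: ln(0.9802) = -0.0200.

-0.0200


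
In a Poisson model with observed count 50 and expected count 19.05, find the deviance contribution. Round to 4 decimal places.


First: ln(50/19.05) = 0.964956.
Then: 50 * 0.964956 = 48.247800.
y - mu = 50 - 19.05 = 30.95.
D = 2(48.247800 - 30.95) = 34.595600, which rounds to 34.5956.

34.5956


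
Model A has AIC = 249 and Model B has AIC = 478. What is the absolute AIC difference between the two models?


Compute |249 - 478| = 229.
Model A has the smaller AIC.

229


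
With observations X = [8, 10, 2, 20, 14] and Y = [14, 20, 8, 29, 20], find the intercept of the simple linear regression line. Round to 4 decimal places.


First find the slope: b1 = 1.1350.
Means: xbar = 10.8000, ybar = 18.2000.
b0 = ybar - b1 * xbar = 18.2000 - 1.1350 * 10.8000 = 5.9425.

5.9425


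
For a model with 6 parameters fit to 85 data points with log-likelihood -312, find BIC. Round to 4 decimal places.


ln(85) = 4.442651.
k * ln(n) = 6 * 4.442651 = 26.655906.
-2L = 624.
BIC = 26.655906 + 624 = 650.655906, which rounds to 650.6559.

650.6559


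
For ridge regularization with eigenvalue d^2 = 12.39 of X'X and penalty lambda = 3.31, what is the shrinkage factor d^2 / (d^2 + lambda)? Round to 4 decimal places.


Denominator = d^2 + lambda = 12.39 + 3.31 = 15.7000.
Shrinkage = 12.39 / 15.7000 = 0.7892.

0.7892


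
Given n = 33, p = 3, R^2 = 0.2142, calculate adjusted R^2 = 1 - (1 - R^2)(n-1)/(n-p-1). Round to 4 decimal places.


Using the formula:
(1 - 0.2142) = 0.7858.
Multiply by 32/29: 0.7858 * 32 = 25.1456, then 25.1456 / 29 = 0.8671.
Adj R^2 = 1 - 0.8671 = 0.1329.

0.1329


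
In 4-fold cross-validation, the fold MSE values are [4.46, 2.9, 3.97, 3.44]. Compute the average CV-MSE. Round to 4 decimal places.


Total MSE across folds = 14.7700.
CV-MSE = 14.7700/4 = 3.6925.

3.6925


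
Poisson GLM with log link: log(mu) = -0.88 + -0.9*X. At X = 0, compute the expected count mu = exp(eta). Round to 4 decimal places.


eta = -0.88 + -0.9 * 0 = -0.8800.
mu = exp(-0.8800) = 0.4148.

0.4148


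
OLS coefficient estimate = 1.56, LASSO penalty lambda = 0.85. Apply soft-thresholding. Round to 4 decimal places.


Absolute value: |1.56| = 1.56.
Compare to lambda = 0.85.
Since |beta| > lambda, coefficient = sign(beta)*(|beta| - lambda) = 0.7100.

0.7100


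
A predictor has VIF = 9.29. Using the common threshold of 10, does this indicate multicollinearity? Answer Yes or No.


Compare VIF = 9.29 to the threshold of 10.
9.29 < 10, so the answer is No.

No


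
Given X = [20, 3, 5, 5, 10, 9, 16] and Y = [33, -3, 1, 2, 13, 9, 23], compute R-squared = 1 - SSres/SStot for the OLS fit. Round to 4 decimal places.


The fitted line is Y = -8.9636 + 2.0698*X.
SSres = 4.2822, SStot = 1012.8571.
R^2 = 1 - SSres/SStot = 0.9958.

0.9958


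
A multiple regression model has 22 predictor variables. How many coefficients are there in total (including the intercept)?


Each predictor gets one coefficient, plus one intercept.
Total parameters = 22 + 1 = 23.

23


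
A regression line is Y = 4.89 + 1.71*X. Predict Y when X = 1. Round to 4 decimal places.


Predicted value:
Y = 4.89 + (1.71)(1) = 4.89 + 1.7100 = 6.6000.

6.6000


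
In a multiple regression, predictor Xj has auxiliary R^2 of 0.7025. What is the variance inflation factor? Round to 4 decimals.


Denominator: 1 - 0.7025 = 0.2975.
VIF = 1 / 0.2975 = 3.3613.

3.3613


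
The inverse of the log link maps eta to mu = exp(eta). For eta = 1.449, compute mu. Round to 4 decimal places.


mu = exp(eta) = exp(1.449).
= 4.2589.

4.2589


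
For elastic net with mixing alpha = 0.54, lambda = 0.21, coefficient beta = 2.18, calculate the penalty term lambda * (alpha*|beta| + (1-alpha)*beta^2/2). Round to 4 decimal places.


L1 component = 0.54 * |2.18| = 1.1772.
L2 component = 0.46 * 2.18^2 / 2 = 1.0931.
Penalty = 0.21 * (1.1772 + 1.0931) = 0.21 * 2.2703 = 0.4768.

0.4768


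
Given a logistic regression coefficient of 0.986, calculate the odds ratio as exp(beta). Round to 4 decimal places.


The odds ratio is computed as:
OR = e^(0.986) = 2.6805.

2.6805


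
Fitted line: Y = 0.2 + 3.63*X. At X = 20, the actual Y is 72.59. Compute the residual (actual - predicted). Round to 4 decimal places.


Predicted = 0.2 + 3.63 * 20 = 72.8000.
Residual = 72.59 - 72.8000 = -0.2100.

-0.2100


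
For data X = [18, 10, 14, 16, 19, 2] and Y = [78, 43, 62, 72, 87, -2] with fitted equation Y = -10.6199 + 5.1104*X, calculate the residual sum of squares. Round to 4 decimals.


Predicted values from Y = -10.6199 + 5.1104*X.
Residuals: [-3.3673, 2.5159, 1.0743, 0.8535, 0.5223, -1.6009].
SSres = 22.3867.

22.3867


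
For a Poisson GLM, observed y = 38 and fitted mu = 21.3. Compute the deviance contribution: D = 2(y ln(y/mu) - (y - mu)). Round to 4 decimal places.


y/mu = 38/21.3 = 1.784038 (approx.), and ln(38/21.3) = 0.578879.
y * ln(y/mu) = 38 * 0.578879 = 21.997402.
y - mu = 16.7.
D = 2 * (21.997402 - 16.7) = 10.594804, which rounds to 10.5948.

10.5948


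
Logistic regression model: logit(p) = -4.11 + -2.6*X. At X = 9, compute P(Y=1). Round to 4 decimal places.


Compute z = -4.11 + (-2.6)(9) = -27.5100.
exp(-z) = 886015250360.6271.
P = 1/(1 + 886015250360.6271) = 0.0000.

0.0000


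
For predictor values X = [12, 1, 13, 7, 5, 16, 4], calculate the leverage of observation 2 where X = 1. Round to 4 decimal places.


Mean of X: xbar = 8.2857.
SXX = 179.4286.
For X = 1: h = 1/7 + (1 - 8.2857)^2/179.4286 = 0.4387.

0.4387


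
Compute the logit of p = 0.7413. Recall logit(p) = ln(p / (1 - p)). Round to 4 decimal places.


1 - p = 0.2587.
p/(1-p) = 2.8655.
logit = ln(2.8655) = 1.0527.

1.0527


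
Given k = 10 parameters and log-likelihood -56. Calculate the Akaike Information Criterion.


AIC = 2k - 2*loglik = 2(10) - 2(-56).
= 20 + 112 = 132.

132


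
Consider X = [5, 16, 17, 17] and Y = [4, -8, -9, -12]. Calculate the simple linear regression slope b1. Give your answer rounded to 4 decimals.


Calculate xbar = 13.7500, ybar = -6.2500.
S_xx = 102.7500, S_xy = -121.2500.
Using b1 = S_xy / S_xx = -121.2500 / 102.7500, we get b1 = -1.1800.

-1.1800


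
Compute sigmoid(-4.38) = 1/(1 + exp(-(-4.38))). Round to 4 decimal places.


exp(4.3800) = 79.8380.
1 + exp(-z) = 80.8380.
sigmoid = 1/80.8380 = 0.0124.

0.0124


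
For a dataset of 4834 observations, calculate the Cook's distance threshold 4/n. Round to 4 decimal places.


The threshold is 4/n.
4/4834 = 0.0008.

0.0008


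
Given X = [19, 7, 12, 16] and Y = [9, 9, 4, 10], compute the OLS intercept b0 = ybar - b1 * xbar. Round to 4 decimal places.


The slope is b1 = 0.1235.
Sample means are xbar = 13.5000 and ybar = 8.0000.
Intercept: b0 = 8.0000 - (0.1235)(13.5000) = 6.3333.

6.3333


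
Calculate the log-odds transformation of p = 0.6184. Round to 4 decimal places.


Compute the odds: 0.6184/0.3816 = 1.6205.
Take the natural log: ln(1.6205) = 0.4828.

0.4828


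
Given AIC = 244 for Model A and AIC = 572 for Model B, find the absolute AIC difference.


Absolute difference = |244 - 572| = 328.
The model with lower AIC (A) is preferred.

328


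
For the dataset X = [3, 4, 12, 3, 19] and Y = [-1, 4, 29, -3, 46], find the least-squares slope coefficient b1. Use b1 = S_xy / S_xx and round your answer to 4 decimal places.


Calculate xbar = 8.2000, ybar = 15.0000.
S_xx = 202.8000, S_xy = 611.0000.
Using b1 = S_xy / S_xx = 611.0000 / 202.8000, we get b1 = 3.0128.

3.0128


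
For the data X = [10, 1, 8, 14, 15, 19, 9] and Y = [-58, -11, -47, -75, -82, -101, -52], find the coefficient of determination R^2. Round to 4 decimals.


Fit the OLS line: b0 = -6.8620, b1 = -4.9732.
SSres = 5.5690.
SStot = 5022.8571.
R^2 = 1 - 5.5690/5022.8571 = 0.9989.

0.9989


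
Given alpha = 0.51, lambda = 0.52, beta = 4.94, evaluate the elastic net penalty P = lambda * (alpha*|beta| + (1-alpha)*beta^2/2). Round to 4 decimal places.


Compute:
L1 = 0.51 * 4.94 = 2.5194.
L2 = 0.49 * 4.94^2 / 2 = 5.9789.
Penalty = 0.52 * (2.5194 + 5.9789) = 4.4191.

4.4191


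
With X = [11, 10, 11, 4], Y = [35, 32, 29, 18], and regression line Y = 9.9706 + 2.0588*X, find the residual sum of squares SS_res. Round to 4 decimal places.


For each point, residual = actual - predicted.
Residuals: [2.3826, 1.4414, -3.6174, -0.2058].
Sum of squared residuals = 20.8824.

20.8824


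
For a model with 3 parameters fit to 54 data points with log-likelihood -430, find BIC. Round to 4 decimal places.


ln(54) = 3.988984.
k * ln(n) = 3 * 3.988984 = 11.966952.
-2L = 860.
BIC = 11.966952 + 860 = 871.966952, which rounds to 871.9670.

871.9670


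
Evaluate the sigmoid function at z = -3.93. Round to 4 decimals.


Compute exp(3.9300) = 50.9070.
Sigmoid = 1 / (1 + 50.9070) = 1 / 51.9070 = 0.0193.

0.0193


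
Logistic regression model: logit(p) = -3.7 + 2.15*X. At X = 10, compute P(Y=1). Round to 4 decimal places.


Linear predictor: z = -3.7 + 2.15 * 10 = 17.8000.
P = 1/(1 + exp(-17.8000)) = 1/(1 + 0.0000) = 1.0000.

1.0000


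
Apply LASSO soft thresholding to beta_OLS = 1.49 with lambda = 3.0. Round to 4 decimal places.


|beta_OLS| = 1.49.
lambda = 3.0.
Since |beta| <= lambda, the coefficient is set to 0.
Result = 0.0000.

0.0000


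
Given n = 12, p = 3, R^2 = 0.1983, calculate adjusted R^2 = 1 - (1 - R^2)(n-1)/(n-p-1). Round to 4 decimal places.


Adjusted R^2 = 1 - (1 - R^2) * (n-1)/(n-p-1).
(1 - R^2) = 0.8017.
(n-1)/(n-p-1) = 11/8.
(1 - R^2) * (n-1) = 0.8017 * 11 = 8.8187.
Divide by (n-p-1): 8.8187 / 8 = 1.1023.
Adj R^2 = 1 - 1.1023 = -0.1023.

-0.1023


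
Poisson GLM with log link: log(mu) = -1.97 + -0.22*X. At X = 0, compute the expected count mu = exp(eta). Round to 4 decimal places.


eta = -1.97 + -0.22 * 0 = -1.9700.
mu = exp(-1.9700) = 0.1395.

0.1395


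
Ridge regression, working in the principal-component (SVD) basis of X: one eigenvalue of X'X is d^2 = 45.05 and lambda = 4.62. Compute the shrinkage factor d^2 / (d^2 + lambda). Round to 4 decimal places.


Compute the denominator: 45.05 + 4.62 = 49.6700.
Shrinkage factor = 45.05 / 49.6700 = 0.9070.

0.9070


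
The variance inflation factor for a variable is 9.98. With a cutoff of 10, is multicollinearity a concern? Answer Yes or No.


Compare VIF = 9.98 to the threshold of 10.
9.98 < 10, so the answer is No.

No


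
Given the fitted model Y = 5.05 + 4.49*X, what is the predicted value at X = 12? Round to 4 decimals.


Predicted value:
Y = 5.05 + (4.49)(12) = 5.05 + 53.8800 = 58.9300.

58.9300


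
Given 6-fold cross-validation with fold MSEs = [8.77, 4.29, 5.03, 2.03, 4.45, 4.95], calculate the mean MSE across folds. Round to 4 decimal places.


Add all fold MSEs: 29.5200.
Divide by k = 6: 29.5200/6 = 4.9200.

4.9200


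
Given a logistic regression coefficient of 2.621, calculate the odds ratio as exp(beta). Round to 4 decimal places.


The odds ratio is computed as:
OR = e^(2.621) = 13.7495.

13.7495


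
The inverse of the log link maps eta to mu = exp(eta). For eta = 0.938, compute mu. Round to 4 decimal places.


The inverse log link gives:
mu = exp(0.938) = 2.5549.

2.5549


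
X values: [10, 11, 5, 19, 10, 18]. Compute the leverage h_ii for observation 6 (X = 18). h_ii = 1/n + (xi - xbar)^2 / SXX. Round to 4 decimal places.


Mean of X: xbar = 12.1667.
SXX = 142.8333.
For X = 18: h = 1/6 + (18 - 12.1667)^2/142.8333 = 0.4049.

0.4049


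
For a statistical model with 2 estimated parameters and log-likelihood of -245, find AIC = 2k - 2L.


Compute:
2k = 2*2 = 4.
-2*loglik = -2*(-245) = 490.
AIC = 4 + 490 = 494.

494


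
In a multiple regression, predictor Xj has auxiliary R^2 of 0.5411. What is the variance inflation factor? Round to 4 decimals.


Using VIF = 1/(1 - R^2_j):
1 - 0.5411 = 0.4589.
VIF = 2.1791.

2.1791


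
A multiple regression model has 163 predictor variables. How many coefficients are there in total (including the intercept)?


Including the intercept, the model has 163 predictor coefficients + 1 intercept.
Total = 164.

164


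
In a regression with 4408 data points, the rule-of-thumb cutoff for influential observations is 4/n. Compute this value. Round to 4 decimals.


Using the rule of thumb:
Threshold = 4 / 4408 = 0.0009.

0.0009


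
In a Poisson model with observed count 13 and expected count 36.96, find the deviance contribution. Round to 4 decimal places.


First: ln(13/36.96) = -1.044887.
Then: 13 * -1.044887 = -13.583531.
y - mu = 13 - 36.96 = -23.96.
D = 2(-13.583531 - -23.96) = 20.752938, which rounds to 20.7529.

20.7529


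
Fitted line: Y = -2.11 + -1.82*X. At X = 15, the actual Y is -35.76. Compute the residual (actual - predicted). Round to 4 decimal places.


Fitted value at X = 15 is yhat = -2.11 + -1.82*15 = -29.4100.
Residual = -35.76 - -29.4100 = -6.3500.

-6.3500


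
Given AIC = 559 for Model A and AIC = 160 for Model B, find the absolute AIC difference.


Absolute difference = |559 - 160| = 399.
The model with lower AIC (B) is preferred.

399


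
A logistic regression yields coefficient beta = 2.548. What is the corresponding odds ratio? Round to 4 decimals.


The odds ratio is computed as:
OR = e^(2.548) = 12.7815.

12.7815


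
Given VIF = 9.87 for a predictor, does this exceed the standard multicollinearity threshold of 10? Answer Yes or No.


The threshold is 10.
VIF = 9.87 is < 10.
Multicollinearity indication: No.

No


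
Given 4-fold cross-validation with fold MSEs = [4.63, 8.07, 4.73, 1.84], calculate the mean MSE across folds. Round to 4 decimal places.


Sum of fold MSEs = 19.2700.
Average = 19.2700 / 4 = 4.8175.

4.8175


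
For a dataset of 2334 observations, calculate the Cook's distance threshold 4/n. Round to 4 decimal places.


Using the rule of thumb:
Threshold = 4 / 2334 = 0.0017.

0.0017


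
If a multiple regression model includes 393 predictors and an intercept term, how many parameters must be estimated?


Each predictor gets one coefficient, plus one intercept.
Total parameters = 393 + 1 = 394.

394


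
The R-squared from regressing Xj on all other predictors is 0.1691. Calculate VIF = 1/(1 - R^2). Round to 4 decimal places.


VIF = 1 / (1 - 0.1691).
= 1 / 0.8309 = 1.2035.

1.2035


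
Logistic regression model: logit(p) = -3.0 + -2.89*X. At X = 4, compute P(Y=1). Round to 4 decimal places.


Compute z = -3.0 + (-2.89)(4) = -14.5600.
exp(-z) = 2105366.2490.
P = 1/(1 + 2105366.2490) = 0.0000.

0.0000


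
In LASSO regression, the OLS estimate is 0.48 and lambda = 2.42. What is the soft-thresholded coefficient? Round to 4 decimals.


|beta_OLS| = 0.48.
lambda = 2.42.
Since |beta| <= lambda, the coefficient is set to 0.
Result = 0.0000.

0.0000


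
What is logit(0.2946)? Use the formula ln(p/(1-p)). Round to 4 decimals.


Compute the odds: 0.2946/0.7054 = 0.4176.
Take the natural log: ln(0.4176) = -0.8731.

-0.8731


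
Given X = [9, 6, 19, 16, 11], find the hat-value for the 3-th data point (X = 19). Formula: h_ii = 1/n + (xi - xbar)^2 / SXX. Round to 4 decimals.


n = 5, xbar = 12.2000.
SXX = sum((xi - xbar)^2) = 110.8000.
h = 1/5 + (19 - 12.2000)^2 / 110.8000 = 0.6173.

0.6173


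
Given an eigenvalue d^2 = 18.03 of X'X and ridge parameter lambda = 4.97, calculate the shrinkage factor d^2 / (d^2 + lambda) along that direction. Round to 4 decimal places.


Compute the denominator: 18.03 + 4.97 = 23.0000.
Shrinkage factor = 18.03 / 23.0000 = 0.7839.

0.7839


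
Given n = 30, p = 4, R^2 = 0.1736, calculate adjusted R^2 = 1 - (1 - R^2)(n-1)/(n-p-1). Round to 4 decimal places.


Using the formula:
(1 - 0.1736) = 0.8264.
Multiply by 29/25: 0.8264 * 29 = 23.9656, then 23.9656 / 25 = 0.9586.
Adj R^2 = 1 - 0.9586 = 0.0414.

0.0414


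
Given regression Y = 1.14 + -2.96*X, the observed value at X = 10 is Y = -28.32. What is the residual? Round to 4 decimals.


Predicted = 1.14 + -2.96 * 10 = -28.4600.
Residual = -28.32 - -28.4600 = 0.1400.

0.1400


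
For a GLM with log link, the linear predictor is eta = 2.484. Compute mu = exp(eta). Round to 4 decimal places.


mu = exp(eta) = exp(2.484).
= 11.9891.

11.9891


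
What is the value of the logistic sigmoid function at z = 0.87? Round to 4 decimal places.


exp(-0.8700) = 0.4190.
1 + exp(-z) = 1.4190.
sigmoid = 1/1.4190 = 0.7047.

0.7047


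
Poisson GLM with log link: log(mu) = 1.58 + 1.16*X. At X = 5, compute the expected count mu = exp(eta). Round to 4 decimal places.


Compute eta = 1.58 + 1.16 * 5 = 7.3800.
Apply inverse link: mu = e^7.3800 = 1603.5898.

1603.5898


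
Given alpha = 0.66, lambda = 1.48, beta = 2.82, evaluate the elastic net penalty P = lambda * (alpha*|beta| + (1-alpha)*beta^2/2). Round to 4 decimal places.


Compute:
L1 = 0.66 * 2.82 = 1.8612.
L2 = 0.34 * 2.82^2 / 2 = 1.3519.
Penalty = 1.48 * (1.8612 + 1.3519) = 4.7554.

4.7554


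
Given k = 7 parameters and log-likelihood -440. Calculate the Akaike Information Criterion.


AIC = 2*7 - 2*(-440).
= 14 + 880 = 894.

894


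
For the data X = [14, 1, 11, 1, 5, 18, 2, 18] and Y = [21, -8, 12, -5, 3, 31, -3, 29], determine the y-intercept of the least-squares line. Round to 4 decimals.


First find the slope: b1 = 2.0913.
Means: xbar = 8.7500, ybar = 10.0000.
b0 = ybar - b1 * xbar = 10.0000 - 2.0913 * 8.7500 = -8.2986.

-8.2986


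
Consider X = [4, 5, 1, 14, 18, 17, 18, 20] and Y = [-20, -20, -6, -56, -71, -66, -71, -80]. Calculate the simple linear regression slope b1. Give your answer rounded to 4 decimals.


Calculate xbar = 12.1250, ybar = -48.7500.
S_xx = 398.8750, S_xy = -1519.2500.
Using b1 = S_xy / S_xx = -1519.2500 / 398.8750, we get b1 = -3.8088.

-3.8088


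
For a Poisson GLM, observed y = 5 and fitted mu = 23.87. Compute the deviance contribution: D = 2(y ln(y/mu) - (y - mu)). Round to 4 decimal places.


First: ln(5/23.87) = -1.563185.
Then: 5 * -1.563185 = -7.815925.
y - mu = 5 - 23.87 = -18.87.
D = 2(-7.815925 - -18.87) = 22.108150, which rounds to 22.1082.

22.1082


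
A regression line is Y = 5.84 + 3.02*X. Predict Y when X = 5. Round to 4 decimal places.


Predicted value:
Y = 5.84 + (3.02)(5) = 5.84 + 15.1000 = 20.9400.

20.9400


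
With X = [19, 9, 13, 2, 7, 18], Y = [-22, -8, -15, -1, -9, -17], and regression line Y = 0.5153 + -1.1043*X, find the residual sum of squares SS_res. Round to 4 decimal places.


Compute predicted values, then residuals = yi - yhat_i.
Residuals: [-1.5336, 1.4234, -1.1594, 0.6933, -1.7852, 2.3621].
SSres = sum(residual^2) = 14.9693.

14.9693


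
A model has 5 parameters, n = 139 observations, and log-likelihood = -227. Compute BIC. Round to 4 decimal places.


ln(139) = 4.934474.
k * ln(n) = 5 * 4.934474 = 24.672370.
-2L = 454.
BIC = 24.672370 + 454 = 478.672370, which rounds to 478.6724.

478.6724


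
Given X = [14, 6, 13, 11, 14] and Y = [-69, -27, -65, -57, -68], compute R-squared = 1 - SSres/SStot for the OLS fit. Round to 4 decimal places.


After computing the OLS fit (b0=2.9558, b1=-5.1858):
SSres = 13.2389, SStot = 1228.8000.
R^2 = 1 - 13.2389/1228.8000 = 0.9892.

0.9892


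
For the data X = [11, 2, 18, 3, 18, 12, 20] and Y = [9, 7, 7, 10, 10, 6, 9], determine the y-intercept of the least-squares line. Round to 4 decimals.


Compute b1 = 0.0157 from the OLS formula.
With xbar = 12.0000 and ybar = 8.2857, the intercept is:
b0 = 8.2857 - 0.0157 * 12.0000 = 8.0970.

8.0970


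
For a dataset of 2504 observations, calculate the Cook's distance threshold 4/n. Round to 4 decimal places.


Cook's distance cutoff = 4/n = 4/2504.
= 0.0016.

0.0016


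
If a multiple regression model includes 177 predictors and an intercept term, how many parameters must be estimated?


Each predictor gets one coefficient, plus one intercept.
Total parameters = 177 + 1 = 178.

178


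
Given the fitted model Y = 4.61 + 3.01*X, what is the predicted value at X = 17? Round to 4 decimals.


Predicted value:
Y = 4.61 + (3.01)(17) = 4.61 + 51.1700 = 55.7800.

55.7800


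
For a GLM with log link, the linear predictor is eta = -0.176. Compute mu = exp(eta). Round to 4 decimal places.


Apply the inverse link:
mu = e^-0.176 = 0.8386.

0.8386


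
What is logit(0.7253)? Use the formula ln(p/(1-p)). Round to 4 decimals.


The odds are p/(1-p) = 0.7253 / 0.2747 = 2.6403.
logit(p) = ln(2.6403) = 0.9709.

0.9709


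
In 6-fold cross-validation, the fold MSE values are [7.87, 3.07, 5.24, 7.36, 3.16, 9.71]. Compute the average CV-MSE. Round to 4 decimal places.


Total MSE across folds = 36.4100.
CV-MSE = 36.4100/6 = 6.0683.

6.0683


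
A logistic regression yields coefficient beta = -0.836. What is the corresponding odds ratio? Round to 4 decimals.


The odds ratio is computed as:
OR = e^(-0.836) = 0.4334.

0.4334


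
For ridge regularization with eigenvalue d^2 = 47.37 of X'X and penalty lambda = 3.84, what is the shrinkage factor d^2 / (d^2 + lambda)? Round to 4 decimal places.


Denominator = d^2 + lambda = 47.37 + 3.84 = 51.2100.
Shrinkage = 47.37 / 51.2100 = 0.9250.

0.9250


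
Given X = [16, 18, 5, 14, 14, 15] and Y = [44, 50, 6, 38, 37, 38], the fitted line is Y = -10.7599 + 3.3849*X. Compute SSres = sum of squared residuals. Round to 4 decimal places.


Compute predicted values, then residuals = yi - yhat_i.
Residuals: [0.6015, -0.1683, -0.1646, 1.3713, 0.3713, -2.0136].
SSres = sum(residual^2) = 6.4901.

6.4901


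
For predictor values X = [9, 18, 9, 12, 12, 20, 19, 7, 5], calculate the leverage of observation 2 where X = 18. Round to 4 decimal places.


n = 9, xbar = 12.3333.
SXX = sum((xi - xbar)^2) = 240.0000.
h = 1/9 + (18 - 12.3333)^2 / 240.0000 = 0.2449.

0.2449


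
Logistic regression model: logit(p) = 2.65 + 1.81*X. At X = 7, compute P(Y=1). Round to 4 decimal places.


z = 2.65 + 1.81 * 7 = 15.3200.
Sigmoid: P = 1 / (1 + exp(-15.3200)) = 1.0000.

1.0000


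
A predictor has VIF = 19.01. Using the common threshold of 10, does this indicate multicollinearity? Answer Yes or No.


Check: VIF = 19.01 vs threshold = 10.
Since 19.01 >= 10, the answer is Yes.

Yes


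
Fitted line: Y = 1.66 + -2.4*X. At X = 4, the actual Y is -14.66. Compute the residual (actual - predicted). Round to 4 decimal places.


Predicted = 1.66 + -2.4 * 4 = -7.9400.
Residual = -14.66 - -7.9400 = -6.7200.

-6.7200


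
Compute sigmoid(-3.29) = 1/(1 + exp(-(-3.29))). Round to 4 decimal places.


First, exp(3.2900) = 26.8429.
Then sigma(z) = 1/(1 + 26.8429) = 0.0359.

0.0359


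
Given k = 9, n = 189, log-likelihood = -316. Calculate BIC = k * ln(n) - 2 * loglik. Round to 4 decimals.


ln(189) = 5.241747.
k * ln(n) = 9 * 5.241747 = 47.175723.
-2L = 632.
BIC = 47.175723 + 632 = 679.175723, which rounds to 679.1757.

679.1757


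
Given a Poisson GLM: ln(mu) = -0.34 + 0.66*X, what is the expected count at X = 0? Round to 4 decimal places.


Compute eta = -0.34 + 0.66 * 0 = -0.3400.
Apply inverse link: mu = e^-0.3400 = 0.7118.

0.7118


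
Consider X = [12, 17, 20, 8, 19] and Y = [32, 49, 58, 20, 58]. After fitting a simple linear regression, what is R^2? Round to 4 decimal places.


The fitted line is Y = -6.9611 + 3.3132*X.
SSres = 6.7140, SStot = 1135.2000.
R^2 = 1 - SSres/SStot = 0.9941.

0.9941


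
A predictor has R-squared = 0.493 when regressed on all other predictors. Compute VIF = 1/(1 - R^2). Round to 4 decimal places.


Using VIF = 1/(1 - R^2_j):
1 - 0.493 = 0.507.
VIF = 1.9724.

1.9724


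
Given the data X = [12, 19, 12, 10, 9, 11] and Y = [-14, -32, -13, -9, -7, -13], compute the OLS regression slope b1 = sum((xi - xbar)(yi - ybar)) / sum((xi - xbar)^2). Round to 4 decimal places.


The sample means are xbar = 12.1667 and ybar = -14.6667.
Compute S_xx = 62.8333 and S_xy = -157.3333.
Slope b1 = S_xy / S_xx = -157.3333 / 62.8333 = -2.5040.

-2.5040


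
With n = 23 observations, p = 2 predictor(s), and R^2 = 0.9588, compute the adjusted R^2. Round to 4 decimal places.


Plug in: Adj R^2 = 1 - (1 - 0.9588) * 22/20.
= 1 - 0.0412 * 22/20
= 1 - 0.9064 / 20
= 1 - 0.0453 = 0.9547.

0.9547


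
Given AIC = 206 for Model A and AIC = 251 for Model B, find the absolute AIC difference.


Compute |206 - 251| = 45.
Model A has the smaller AIC.

45


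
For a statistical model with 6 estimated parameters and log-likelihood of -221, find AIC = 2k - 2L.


AIC = 2*6 - 2*(-221).
= 12 + 442 = 454.

454


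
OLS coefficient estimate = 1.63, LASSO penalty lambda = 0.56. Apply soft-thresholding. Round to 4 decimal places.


|beta_OLS| = 1.63.
lambda = 0.56.
Since |beta| > lambda, coefficient = sign(beta)*(|beta| - lambda) = 1.0700.
Result = 1.0700.

1.0700


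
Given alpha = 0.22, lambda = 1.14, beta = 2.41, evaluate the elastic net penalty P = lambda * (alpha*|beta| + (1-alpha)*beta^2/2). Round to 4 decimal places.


L1 component = 0.22 * |2.41| = 0.5302.
L2 component = 0.78 * 2.41^2 / 2 = 2.2652.
Penalty = 1.14 * (0.5302 + 2.2652) = 1.14 * 2.7954 = 3.1867.

3.1867


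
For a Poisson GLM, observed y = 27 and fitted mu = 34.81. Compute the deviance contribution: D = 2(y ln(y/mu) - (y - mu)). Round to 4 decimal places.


First: ln(27/34.81) = -0.254068.
Then: 27 * -0.254068 = -6.859836.
y - mu = 27 - 34.81 = -7.81.
D = 2(-6.859836 - -7.81) = 1.900328, which rounds to 1.9003.

1.9003


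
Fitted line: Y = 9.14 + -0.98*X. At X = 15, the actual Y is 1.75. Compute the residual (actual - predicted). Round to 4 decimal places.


Predicted = 9.14 + -0.98 * 15 = -5.5600.
Residual = 1.75 - -5.5600 = 7.3100.

7.3100


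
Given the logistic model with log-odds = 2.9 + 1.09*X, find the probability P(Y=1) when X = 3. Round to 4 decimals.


Compute z = 2.9 + (1.09)(3) = 6.1700.
exp(-z) = 0.0021.
P = 1/(1 + 0.0021) = 0.9979.

0.9979


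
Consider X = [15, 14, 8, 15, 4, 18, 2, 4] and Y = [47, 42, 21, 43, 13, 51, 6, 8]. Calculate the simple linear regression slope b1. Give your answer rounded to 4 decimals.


The sample means are xbar = 10.0000 and ybar = 28.8750.
Compute S_xx = 270.0000 and S_xy = 810.0000.
Slope b1 = S_xy / S_xx = 810.0000 / 270.0000 = 3.0000.

3.0000


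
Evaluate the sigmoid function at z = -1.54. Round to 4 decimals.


First, exp(1.5400) = 4.6646.
Then sigma(z) = 1/(1 + 4.6646) = 0.1765.

0.1765


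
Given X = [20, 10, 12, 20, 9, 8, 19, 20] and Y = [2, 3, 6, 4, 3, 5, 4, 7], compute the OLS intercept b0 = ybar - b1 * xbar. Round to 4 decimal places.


First find the slope: b1 = 0.0167.
Means: xbar = 14.7500, ybar = 4.2500.
b0 = ybar - b1 * xbar = 4.2500 - 0.0167 * 14.7500 = 4.0036.

4.0036


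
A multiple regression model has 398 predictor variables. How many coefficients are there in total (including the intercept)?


Including the intercept, the model has 398 predictor coefficients + 1 intercept.
Total = 399.

399


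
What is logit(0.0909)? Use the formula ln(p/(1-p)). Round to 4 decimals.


Compute the odds: 0.0909/0.9091 = 0.1000.
Take the natural log: ln(0.1000) = -2.3027.

-2.3027


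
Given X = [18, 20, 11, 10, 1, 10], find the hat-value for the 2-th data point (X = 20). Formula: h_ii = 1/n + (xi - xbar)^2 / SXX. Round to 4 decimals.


n = 6, xbar = 11.6667.
SXX = sum((xi - xbar)^2) = 229.3333.
h = 1/6 + (20 - 11.6667)^2 / 229.3333 = 0.4695.

0.4695


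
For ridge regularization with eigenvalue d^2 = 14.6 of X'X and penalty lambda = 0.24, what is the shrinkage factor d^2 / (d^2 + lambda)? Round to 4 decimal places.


d^2 + lambda = 14.6 + 0.24 = 14.8400.
Shrinkage factor = 14.6/14.8400 = 0.9838.

0.9838


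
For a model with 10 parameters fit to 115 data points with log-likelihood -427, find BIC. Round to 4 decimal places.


ln(115) = 4.744932.
k * ln(n) = 10 * 4.744932 = 47.449320.
-2L = 854.
BIC = 47.449320 + 854 = 901.449320, which rounds to 901.4493.

901.4493


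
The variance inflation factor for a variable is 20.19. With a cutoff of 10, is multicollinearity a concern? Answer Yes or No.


The threshold is 10.
VIF = 20.19 is >= 10.
Multicollinearity indication: Yes.

Yes


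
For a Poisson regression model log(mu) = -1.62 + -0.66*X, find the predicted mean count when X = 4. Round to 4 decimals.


Compute eta = -1.62 + -0.66 * 4 = -4.2600.
Apply inverse link: mu = e^-4.2600 = 0.0141.

0.0141


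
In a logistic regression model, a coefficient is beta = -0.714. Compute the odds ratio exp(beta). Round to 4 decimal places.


The odds ratio is computed as:
OR = e^(-0.714) = 0.4897.

0.4897


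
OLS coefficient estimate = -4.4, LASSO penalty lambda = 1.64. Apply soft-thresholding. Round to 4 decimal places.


Absolute value: |-4.4| = 4.4.
Compare to lambda = 1.64.
Since |beta| > lambda, coefficient = sign(beta)*(|beta| - lambda) = -2.7600.

-2.7600


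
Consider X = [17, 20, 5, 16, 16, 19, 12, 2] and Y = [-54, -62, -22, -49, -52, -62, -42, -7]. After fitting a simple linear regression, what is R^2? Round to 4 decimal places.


The fitted line is Y = -4.1917 + -2.9576*X.
SSres = 35.3295, SStot = 2693.5000.
R^2 = 1 - SSres/SStot = 0.9869.

0.9869


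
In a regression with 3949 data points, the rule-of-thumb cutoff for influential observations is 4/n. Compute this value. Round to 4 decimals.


Using the rule of thumb:
Threshold = 4 / 3949 = 0.0010.

0.0010


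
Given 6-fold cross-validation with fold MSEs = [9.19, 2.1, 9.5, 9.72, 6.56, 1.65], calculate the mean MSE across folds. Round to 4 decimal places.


Sum of fold MSEs = 38.7200.
Average = 38.7200 / 6 = 6.4533.

6.4533


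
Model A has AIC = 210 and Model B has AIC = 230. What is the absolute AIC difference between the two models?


Compute |210 - 230| = 20.
Model A has the smaller AIC.

20


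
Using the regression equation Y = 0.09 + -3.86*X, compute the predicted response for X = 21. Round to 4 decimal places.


Plug X = 21 into Y = 0.09 + -3.86*X:
Y = 0.09 + -81.0600 = -80.9700.

-80.9700


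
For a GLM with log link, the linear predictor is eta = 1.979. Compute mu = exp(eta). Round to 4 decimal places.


mu = exp(eta) = exp(1.979).
= 7.2355.

7.2355


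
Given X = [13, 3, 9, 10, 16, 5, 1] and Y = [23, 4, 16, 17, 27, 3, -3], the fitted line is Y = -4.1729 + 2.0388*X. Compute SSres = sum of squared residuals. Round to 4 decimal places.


Compute predicted values, then residuals = yi - yhat_i.
Residuals: [0.6685, 2.0565, 1.8237, 0.7849, -1.4479, -3.0211, -0.8659].
SSres = sum(residual^2) = 20.5913.

20.5913


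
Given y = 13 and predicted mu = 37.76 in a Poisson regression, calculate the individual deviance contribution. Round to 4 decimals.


First: ln(13/37.76) = -1.066301.
Then: 13 * -1.066301 = -13.861913.
y - mu = 13 - 37.76 = -24.76.
D = 2(-13.861913 - -24.76) = 21.796174, which rounds to 21.7962.

21.7962


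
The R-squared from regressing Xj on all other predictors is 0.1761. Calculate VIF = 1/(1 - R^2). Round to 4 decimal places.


Using VIF = 1/(1 - R^2_j):
1 - 0.1761 = 0.8239.
VIF = 1.2137.

1.2137


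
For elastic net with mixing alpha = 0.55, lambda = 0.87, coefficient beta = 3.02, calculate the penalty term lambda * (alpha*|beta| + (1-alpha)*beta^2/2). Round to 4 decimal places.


alpha * |beta| = 0.55 * 3.02 = 1.6610.
(1-alpha) * beta^2/2 = 0.45 * 9.1204/2 = 2.0521.
Total = 0.87 * (1.6610 + 2.0521) = 3.2304.

3.2304


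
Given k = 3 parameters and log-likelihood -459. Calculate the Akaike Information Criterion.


Compute:
2k = 2*3 = 6.
-2*loglik = -2*(-459) = 918.
AIC = 6 + 918 = 924.

924


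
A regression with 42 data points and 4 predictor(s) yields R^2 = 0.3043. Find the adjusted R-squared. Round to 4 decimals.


Plug in: Adj R^2 = 1 - (1 - 0.3043) * 41/37.
= 1 - 0.6957 * 41/37
= 1 - 28.5237 / 37
= 1 - 0.7709 = 0.2291.

0.2291


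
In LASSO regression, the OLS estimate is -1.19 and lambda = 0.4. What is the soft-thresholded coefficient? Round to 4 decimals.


|beta_OLS| = 1.19.
lambda = 0.4.
Since |beta| > lambda, coefficient = sign(beta)*(|beta| - lambda) = -0.7900.
Result = -0.7900.

-0.7900


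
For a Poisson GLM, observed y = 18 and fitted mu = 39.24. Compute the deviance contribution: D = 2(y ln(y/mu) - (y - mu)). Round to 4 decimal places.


First: ln(18/39.24) = -0.779325.
Then: 18 * -0.779325 = -14.027850.
y - mu = 18 - 39.24 = -21.24.
D = 2(-14.027850 - -21.24) = 14.424300, which rounds to 14.4243.

14.4243


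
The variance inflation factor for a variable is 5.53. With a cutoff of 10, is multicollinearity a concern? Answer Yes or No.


The threshold is 10.
VIF = 5.53 is < 10.
Multicollinearity indication: No.

No


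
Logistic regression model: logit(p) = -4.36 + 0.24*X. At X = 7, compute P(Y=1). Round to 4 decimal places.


Linear predictor: z = -4.36 + 0.24 * 7 = -2.6800.
P = 1/(1 + exp(2.6800)) = 1/(1 + 14.5851) = 0.0642.

0.0642


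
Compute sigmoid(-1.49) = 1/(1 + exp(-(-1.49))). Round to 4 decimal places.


First, exp(1.4900) = 4.4371.
Then sigma(z) = 1/(1 + 4.4371) = 0.1839.

0.1839


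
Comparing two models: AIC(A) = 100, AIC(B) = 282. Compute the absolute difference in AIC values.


Absolute difference = |100 - 282| = 182.
The model with lower AIC (A) is preferred.

182


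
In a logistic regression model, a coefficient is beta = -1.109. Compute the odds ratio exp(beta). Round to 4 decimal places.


exp(-1.109) = 0.3299.
So the odds ratio is 0.3299.

0.3299


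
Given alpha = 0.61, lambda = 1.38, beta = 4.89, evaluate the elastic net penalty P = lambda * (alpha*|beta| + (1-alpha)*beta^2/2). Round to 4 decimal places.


Compute:
L1 = 0.61 * 4.89 = 2.9829.
L2 = 0.39 * 4.89^2 / 2 = 4.6629.
Penalty = 1.38 * (2.9829 + 4.6629) = 10.5511.

10.5511


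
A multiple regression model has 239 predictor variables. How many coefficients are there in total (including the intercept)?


Including the intercept, the model has 239 predictor coefficients + 1 intercept.
Total = 240.

240


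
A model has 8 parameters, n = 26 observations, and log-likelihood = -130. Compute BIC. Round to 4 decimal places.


k * ln(n) = 8 * ln(26) = 8 * 3.258097 = 26.064776.
-2 * loglik = -2 * (-130) = 260.
BIC = 26.064776 + 260 = 286.064776, which rounds to 286.0648.

286.0648


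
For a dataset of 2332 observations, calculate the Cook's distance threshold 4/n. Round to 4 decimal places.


Cook's distance cutoff = 4/n = 4/2332.
= 0.0017.

0.0017


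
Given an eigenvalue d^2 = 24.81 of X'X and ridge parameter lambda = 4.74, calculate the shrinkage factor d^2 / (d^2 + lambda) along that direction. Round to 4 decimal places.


Denominator = d^2 + lambda = 24.81 + 4.74 = 29.5500.
Shrinkage = 24.81 / 29.5500 = 0.8396.

0.8396


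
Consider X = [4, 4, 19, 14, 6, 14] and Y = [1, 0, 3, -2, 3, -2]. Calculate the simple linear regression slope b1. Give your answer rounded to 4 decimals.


The sample means are xbar = 10.1667 and ybar = 0.5000.
Compute S_xx = 200.8333 and S_xy = -7.5000.
Slope b1 = S_xy / S_xx = -7.5000 / 200.8333 = -0.0373.

-0.0373


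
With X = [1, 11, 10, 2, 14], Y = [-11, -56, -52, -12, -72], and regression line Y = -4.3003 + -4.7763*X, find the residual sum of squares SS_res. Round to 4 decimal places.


Compute predicted values, then residuals = yi - yhat_i.
Residuals: [-1.9234, 0.8396, 0.0633, 1.8529, -0.8315].
SSres = sum(residual^2) = 8.5330.

8.5330


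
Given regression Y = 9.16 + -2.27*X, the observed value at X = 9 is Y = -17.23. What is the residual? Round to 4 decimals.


Fitted value at X = 9 is yhat = 9.16 + -2.27*9 = -11.2700.
Residual = -17.23 - -11.2700 = -5.9600.

-5.9600
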